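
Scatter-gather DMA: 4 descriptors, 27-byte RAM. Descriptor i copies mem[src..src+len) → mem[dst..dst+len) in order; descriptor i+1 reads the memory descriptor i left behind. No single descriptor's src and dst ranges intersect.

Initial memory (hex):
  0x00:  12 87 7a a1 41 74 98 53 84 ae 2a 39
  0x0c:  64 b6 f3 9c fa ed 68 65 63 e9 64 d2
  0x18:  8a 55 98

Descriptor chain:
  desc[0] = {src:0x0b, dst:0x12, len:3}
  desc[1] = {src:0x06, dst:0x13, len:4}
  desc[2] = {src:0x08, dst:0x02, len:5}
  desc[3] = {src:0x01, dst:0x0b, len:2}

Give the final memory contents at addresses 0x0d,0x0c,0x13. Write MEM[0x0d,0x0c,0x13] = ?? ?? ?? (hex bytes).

#0 dst[0x12+3] := {0x39,0x64,0xb6}
#1 dst[0x13+4] := {0x98,0x53,0x84,0xae}
#2 dst[0x02+5] := {0x84,0xae,0x2a,0x39,0x64}
#3 dst[0x0b+2] := {0x87,0x84}
query mem[0x0d]=0xb6, mem[0x0c]=0x84, mem[0x13]=0x98

MEM[0x0d,0x0c,0x13] = b6 84 98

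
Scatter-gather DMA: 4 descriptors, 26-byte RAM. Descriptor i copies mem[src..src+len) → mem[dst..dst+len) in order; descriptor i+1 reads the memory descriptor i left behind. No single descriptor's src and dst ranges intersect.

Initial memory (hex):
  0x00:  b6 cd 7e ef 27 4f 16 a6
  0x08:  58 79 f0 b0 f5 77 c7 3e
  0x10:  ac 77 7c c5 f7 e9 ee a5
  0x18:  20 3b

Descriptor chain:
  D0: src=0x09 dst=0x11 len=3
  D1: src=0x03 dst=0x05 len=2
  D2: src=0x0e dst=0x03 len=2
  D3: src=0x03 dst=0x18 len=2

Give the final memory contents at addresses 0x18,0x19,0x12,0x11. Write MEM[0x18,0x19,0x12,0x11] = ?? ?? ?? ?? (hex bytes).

MEM[0x18,0x19,0x12,0x11] = c7 3e f0 79

[0] 0x09->0x11 len=3 : 79 f0 b0
[1] 0x03->0x05 len=2 : ef 27
[2] 0x0e->0x03 len=2 : c7 3e
[3] 0x03->0x18 len=2 : c7 3e
query mem[0x18]=0xc7, mem[0x19]=0x3e, mem[0x12]=0xf0, mem[0x11]=0x79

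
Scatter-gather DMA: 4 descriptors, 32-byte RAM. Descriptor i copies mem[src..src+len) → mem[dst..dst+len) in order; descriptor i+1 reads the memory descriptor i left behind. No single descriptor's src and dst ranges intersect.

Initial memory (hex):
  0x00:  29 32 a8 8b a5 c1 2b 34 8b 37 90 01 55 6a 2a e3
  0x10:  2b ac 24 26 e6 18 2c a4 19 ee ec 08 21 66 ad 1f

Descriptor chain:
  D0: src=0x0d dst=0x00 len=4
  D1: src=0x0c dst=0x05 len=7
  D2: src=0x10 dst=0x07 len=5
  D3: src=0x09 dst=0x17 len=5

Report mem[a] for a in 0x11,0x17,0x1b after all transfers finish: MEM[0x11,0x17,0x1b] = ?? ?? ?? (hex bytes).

D0: mem[0x00..0x03] <- [6a 2a e3 2b]
D1: mem[0x05..0x0b] <- [55 6a 2a e3 2b ac 24]
D2: mem[0x07..0x0b] <- [2b ac 24 26 e6]
D3: mem[0x17..0x1b] <- [24 26 e6 55 6a]
query mem[0x11]=0xac, mem[0x17]=0x24, mem[0x1b]=0x6a

MEM[0x11,0x17,0x1b] = ac 24 6a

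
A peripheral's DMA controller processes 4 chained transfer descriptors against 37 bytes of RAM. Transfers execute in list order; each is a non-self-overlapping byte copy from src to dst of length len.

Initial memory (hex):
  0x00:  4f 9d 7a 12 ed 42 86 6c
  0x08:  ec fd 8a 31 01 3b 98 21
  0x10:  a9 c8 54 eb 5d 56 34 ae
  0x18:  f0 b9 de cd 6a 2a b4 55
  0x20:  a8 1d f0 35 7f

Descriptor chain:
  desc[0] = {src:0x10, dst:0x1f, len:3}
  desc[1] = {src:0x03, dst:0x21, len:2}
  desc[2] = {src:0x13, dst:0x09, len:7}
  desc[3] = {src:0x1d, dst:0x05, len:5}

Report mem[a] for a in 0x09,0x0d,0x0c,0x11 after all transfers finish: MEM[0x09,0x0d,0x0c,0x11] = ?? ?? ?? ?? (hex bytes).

[0] 0x10->0x1f len=3 : a9 c8 54
[1] 0x03->0x21 len=2 : 12 ed
[2] 0x13->0x09 len=7 : eb 5d 56 34 ae f0 b9
[3] 0x1d->0x05 len=5 : 2a b4 a9 c8 12
query mem[0x09]=0x12, mem[0x0d]=0xae, mem[0x0c]=0x34, mem[0x11]=0xc8

MEM[0x09,0x0d,0x0c,0x11] = 12 ae 34 c8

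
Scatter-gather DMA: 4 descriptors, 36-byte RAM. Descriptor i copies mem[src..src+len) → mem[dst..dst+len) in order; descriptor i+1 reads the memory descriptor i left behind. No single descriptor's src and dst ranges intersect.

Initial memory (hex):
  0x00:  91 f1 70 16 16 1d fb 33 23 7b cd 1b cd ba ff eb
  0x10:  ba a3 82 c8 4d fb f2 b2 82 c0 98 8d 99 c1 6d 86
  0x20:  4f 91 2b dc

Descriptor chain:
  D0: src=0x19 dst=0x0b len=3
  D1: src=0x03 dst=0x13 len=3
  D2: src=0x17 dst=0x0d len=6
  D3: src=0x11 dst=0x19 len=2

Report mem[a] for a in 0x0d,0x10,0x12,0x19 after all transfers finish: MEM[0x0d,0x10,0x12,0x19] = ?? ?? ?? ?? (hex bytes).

#0 dst[0x0b+3] := {0xc0,0x98,0x8d}
#1 dst[0x13+3] := {0x16,0x16,0x1d}
#2 dst[0x0d+6] := {0xb2,0x82,0xc0,0x98,0x8d,0x99}
#3 dst[0x19+2] := {0x8d,0x99}
query mem[0x0d]=0xb2, mem[0x10]=0x98, mem[0x12]=0x99, mem[0x19]=0x8d

MEM[0x0d,0x10,0x12,0x19] = b2 98 99 8d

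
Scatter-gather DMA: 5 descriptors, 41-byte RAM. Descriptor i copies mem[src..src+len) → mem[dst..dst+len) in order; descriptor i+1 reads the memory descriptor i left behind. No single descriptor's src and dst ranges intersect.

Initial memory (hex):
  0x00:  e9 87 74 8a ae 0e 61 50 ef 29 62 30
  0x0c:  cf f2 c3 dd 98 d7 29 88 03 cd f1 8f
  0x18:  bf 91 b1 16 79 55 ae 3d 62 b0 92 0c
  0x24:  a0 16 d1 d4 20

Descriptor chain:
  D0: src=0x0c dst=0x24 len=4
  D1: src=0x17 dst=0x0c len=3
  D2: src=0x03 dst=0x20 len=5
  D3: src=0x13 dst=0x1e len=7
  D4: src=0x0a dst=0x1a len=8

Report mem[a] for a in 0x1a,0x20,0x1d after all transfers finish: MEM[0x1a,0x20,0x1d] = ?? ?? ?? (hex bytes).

D0: mem[0x24..0x27] <- [cf f2 c3 dd]
D1: mem[0x0c..0x0e] <- [8f bf 91]
D2: mem[0x20..0x24] <- [8a ae 0e 61 50]
D3: mem[0x1e..0x24] <- [88 03 cd f1 8f bf 91]
D4: mem[0x1a..0x21] <- [62 30 8f bf 91 dd 98 d7]
query mem[0x1a]=0x62, mem[0x20]=0x98, mem[0x1d]=0xbf

MEM[0x1a,0x20,0x1d] = 62 98 bf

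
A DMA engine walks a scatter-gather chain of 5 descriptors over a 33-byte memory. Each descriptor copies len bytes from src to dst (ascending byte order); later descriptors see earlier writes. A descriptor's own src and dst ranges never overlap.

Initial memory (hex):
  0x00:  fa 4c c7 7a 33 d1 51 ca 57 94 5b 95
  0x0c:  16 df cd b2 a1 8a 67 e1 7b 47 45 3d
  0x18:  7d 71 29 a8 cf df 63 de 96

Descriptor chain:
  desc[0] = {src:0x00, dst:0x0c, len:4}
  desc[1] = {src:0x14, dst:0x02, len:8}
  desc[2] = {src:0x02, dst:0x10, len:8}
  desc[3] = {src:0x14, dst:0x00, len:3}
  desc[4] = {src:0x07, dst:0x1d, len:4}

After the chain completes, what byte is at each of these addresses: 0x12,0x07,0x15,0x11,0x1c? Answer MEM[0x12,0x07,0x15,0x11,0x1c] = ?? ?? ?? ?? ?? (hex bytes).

[0] 0x00->0x0c len=4 : fa 4c c7 7a
[1] 0x14->0x02 len=8 : 7b 47 45 3d 7d 71 29 a8
[2] 0x02->0x10 len=8 : 7b 47 45 3d 7d 71 29 a8
[3] 0x14->0x00 len=3 : 7d 71 29
[4] 0x07->0x1d len=4 : 71 29 a8 5b
query mem[0x12]=0x45, mem[0x07]=0x71, mem[0x15]=0x71, mem[0x11]=0x47, mem[0x1c]=0xcf

MEM[0x12,0x07,0x15,0x11,0x1c] = 45 71 71 47 cf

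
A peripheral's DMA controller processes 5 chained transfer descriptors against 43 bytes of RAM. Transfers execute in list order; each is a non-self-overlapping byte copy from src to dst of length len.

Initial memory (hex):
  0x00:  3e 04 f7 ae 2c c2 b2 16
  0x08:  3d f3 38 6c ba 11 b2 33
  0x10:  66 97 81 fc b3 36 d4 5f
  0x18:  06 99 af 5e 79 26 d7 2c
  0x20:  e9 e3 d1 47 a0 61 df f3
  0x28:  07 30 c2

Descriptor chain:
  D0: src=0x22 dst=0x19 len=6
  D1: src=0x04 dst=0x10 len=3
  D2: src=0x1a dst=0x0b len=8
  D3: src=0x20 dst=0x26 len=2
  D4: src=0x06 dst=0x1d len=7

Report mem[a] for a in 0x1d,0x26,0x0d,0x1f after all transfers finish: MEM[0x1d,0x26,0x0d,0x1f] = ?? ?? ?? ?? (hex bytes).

D0: mem[0x19..0x1e] <- [d1 47 a0 61 df f3]
D1: mem[0x10..0x12] <- [2c c2 b2]
D2: mem[0x0b..0x12] <- [47 a0 61 df f3 2c e9 e3]
D3: mem[0x26..0x27] <- [e9 e3]
D4: mem[0x1d..0x23] <- [b2 16 3d f3 38 47 a0]
query mem[0x1d]=0xb2, mem[0x26]=0xe9, mem[0x0d]=0x61, mem[0x1f]=0x3d

MEM[0x1d,0x26,0x0d,0x1f] = b2 e9 61 3d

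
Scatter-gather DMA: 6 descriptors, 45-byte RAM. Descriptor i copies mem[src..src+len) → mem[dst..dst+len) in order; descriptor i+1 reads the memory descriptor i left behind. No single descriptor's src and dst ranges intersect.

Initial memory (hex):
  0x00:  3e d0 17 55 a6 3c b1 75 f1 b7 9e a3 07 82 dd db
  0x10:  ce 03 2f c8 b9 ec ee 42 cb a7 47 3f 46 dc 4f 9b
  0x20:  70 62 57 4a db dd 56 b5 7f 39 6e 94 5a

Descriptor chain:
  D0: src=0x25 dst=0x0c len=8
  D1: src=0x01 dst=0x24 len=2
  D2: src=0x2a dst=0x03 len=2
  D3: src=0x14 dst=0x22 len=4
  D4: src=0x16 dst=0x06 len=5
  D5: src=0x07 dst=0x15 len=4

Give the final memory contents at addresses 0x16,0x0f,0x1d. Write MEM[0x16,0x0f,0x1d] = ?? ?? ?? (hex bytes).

MEM[0x16,0x0f,0x1d] = cb 7f dc

[0] 0x25->0x0c len=8 : dd 56 b5 7f 39 6e 94 5a
[1] 0x01->0x24 len=2 : d0 17
[2] 0x2a->0x03 len=2 : 6e 94
[3] 0x14->0x22 len=4 : b9 ec ee 42
[4] 0x16->0x06 len=5 : ee 42 cb a7 47
[5] 0x07->0x15 len=4 : 42 cb a7 47
query mem[0x16]=0xcb, mem[0x0f]=0x7f, mem[0x1d]=0xdc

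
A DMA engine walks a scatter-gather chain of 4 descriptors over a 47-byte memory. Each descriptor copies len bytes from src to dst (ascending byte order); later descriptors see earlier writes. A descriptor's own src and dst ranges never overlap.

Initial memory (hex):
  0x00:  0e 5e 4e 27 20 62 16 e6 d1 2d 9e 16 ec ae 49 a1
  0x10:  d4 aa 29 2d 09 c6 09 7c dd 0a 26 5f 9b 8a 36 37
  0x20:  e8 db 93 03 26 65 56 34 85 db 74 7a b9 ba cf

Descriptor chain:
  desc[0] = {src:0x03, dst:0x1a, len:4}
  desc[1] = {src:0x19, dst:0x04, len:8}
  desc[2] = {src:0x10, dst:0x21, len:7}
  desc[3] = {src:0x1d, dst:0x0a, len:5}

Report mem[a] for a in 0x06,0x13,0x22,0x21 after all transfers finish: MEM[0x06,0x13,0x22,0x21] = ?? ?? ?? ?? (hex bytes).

MEM[0x06,0x13,0x22,0x21] = 20 2d aa d4

[0] 0x03->0x1a len=4 : 27 20 62 16
[1] 0x19->0x04 len=8 : 0a 27 20 62 16 36 37 e8
[2] 0x10->0x21 len=7 : d4 aa 29 2d 09 c6 09
[3] 0x1d->0x0a len=5 : 16 36 37 e8 d4
query mem[0x06]=0x20, mem[0x13]=0x2d, mem[0x22]=0xaa, mem[0x21]=0xd4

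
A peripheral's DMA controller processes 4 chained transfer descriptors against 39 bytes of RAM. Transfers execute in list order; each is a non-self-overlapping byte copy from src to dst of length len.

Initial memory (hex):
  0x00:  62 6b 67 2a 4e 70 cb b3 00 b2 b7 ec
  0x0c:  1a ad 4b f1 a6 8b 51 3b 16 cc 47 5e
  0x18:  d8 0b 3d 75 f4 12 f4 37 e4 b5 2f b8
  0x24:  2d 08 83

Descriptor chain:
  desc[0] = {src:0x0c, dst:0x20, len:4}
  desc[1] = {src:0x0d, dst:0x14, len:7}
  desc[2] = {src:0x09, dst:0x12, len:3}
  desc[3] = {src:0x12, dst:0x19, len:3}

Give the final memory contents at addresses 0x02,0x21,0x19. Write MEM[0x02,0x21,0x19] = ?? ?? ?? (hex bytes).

MEM[0x02,0x21,0x19] = 67 ad b2

D0: mem[0x20..0x23] <- [1a ad 4b f1]
D1: mem[0x14..0x1a] <- [ad 4b f1 a6 8b 51 3b]
D2: mem[0x12..0x14] <- [b2 b7 ec]
D3: mem[0x19..0x1b] <- [b2 b7 ec]
query mem[0x02]=0x67, mem[0x21]=0xad, mem[0x19]=0xb2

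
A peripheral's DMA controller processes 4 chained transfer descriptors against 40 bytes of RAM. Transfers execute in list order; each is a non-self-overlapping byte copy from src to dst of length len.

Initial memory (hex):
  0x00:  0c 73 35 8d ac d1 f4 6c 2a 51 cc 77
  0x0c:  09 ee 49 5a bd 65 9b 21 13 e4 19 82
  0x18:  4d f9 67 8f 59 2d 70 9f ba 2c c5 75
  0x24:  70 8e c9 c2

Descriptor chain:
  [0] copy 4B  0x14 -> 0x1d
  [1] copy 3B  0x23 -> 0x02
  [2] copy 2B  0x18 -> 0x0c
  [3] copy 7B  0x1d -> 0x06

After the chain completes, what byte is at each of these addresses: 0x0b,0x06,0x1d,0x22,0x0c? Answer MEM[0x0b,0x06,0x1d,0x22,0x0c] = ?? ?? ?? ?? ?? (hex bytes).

MEM[0x0b,0x06,0x1d,0x22,0x0c] = c5 13 13 c5 75

[0] 0x14->0x1d len=4 : 13 e4 19 82
[1] 0x23->0x02 len=3 : 75 70 8e
[2] 0x18->0x0c len=2 : 4d f9
[3] 0x1d->0x06 len=7 : 13 e4 19 82 2c c5 75
query mem[0x0b]=0xc5, mem[0x06]=0x13, mem[0x1d]=0x13, mem[0x22]=0xc5, mem[0x0c]=0x75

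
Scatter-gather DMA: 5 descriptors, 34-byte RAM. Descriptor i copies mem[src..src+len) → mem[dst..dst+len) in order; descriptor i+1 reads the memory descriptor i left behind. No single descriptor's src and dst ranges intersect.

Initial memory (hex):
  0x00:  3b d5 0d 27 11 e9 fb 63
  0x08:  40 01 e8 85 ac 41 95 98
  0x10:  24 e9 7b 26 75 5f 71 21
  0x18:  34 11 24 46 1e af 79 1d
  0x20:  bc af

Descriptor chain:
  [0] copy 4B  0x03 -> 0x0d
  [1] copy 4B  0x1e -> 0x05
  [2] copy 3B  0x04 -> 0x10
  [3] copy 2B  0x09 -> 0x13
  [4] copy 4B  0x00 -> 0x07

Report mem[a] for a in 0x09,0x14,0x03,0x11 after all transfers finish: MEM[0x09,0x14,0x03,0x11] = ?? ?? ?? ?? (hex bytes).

#0 dst[0x0d+4] := {0x27,0x11,0xe9,0xfb}
#1 dst[0x05+4] := {0x79,0x1d,0xbc,0xaf}
#2 dst[0x10+3] := {0x11,0x79,0x1d}
#3 dst[0x13+2] := {0x01,0xe8}
#4 dst[0x07+4] := {0x3b,0xd5,0x0d,0x27}
query mem[0x09]=0x0d, mem[0x14]=0xe8, mem[0x03]=0x27, mem[0x11]=0x79

MEM[0x09,0x14,0x03,0x11] = 0d e8 27 79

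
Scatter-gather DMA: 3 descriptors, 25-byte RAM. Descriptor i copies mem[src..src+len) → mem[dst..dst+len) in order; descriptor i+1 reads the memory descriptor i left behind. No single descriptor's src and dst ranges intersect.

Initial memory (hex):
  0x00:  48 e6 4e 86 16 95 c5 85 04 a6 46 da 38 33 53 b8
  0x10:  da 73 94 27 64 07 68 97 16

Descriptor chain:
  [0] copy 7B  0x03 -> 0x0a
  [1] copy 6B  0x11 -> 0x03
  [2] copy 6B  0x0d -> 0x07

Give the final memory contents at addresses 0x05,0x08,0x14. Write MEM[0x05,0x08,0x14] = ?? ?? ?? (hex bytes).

MEM[0x05,0x08,0x14] = 27 85 64

[0] 0x03->0x0a len=7 : 86 16 95 c5 85 04 a6
[1] 0x11->0x03 len=6 : 73 94 27 64 07 68
[2] 0x0d->0x07 len=6 : c5 85 04 a6 73 94
query mem[0x05]=0x27, mem[0x08]=0x85, mem[0x14]=0x64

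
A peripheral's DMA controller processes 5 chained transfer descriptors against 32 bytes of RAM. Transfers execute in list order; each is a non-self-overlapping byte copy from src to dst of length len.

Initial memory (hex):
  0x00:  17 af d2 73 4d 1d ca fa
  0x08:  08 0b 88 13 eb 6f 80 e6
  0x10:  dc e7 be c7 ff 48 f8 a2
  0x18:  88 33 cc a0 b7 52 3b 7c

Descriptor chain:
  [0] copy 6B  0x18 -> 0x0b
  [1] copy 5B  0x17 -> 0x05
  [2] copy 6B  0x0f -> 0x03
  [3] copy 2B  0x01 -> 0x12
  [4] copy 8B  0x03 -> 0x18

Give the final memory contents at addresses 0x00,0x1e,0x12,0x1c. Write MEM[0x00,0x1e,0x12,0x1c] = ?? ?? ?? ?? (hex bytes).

MEM[0x00,0x1e,0x12,0x1c] = 17 a0 af c7

[0] 0x18->0x0b len=6 : 88 33 cc a0 b7 52
[1] 0x17->0x05 len=5 : a2 88 33 cc a0
[2] 0x0f->0x03 len=6 : b7 52 e7 be c7 ff
[3] 0x01->0x12 len=2 : af d2
[4] 0x03->0x18 len=8 : b7 52 e7 be c7 ff a0 88
query mem[0x00]=0x17, mem[0x1e]=0xa0, mem[0x12]=0xaf, mem[0x1c]=0xc7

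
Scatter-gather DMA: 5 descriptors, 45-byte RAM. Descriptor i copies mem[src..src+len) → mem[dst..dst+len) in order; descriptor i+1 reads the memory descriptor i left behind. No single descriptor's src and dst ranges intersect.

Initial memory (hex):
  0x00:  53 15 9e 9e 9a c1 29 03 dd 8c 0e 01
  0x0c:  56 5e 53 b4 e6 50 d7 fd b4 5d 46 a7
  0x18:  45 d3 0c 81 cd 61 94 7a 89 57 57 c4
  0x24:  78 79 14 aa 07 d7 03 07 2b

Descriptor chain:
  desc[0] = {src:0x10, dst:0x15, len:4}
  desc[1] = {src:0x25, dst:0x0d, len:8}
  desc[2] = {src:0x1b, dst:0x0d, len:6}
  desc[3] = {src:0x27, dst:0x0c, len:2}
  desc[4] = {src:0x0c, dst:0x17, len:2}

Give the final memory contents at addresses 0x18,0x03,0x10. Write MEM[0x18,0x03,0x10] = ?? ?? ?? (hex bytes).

[0] 0x10->0x15 len=4 : e6 50 d7 fd
[1] 0x25->0x0d len=8 : 79 14 aa 07 d7 03 07 2b
[2] 0x1b->0x0d len=6 : 81 cd 61 94 7a 89
[3] 0x27->0x0c len=2 : aa 07
[4] 0x0c->0x17 len=2 : aa 07
query mem[0x18]=0x07, mem[0x03]=0x9e, mem[0x10]=0x94

MEM[0x18,0x03,0x10] = 07 9e 94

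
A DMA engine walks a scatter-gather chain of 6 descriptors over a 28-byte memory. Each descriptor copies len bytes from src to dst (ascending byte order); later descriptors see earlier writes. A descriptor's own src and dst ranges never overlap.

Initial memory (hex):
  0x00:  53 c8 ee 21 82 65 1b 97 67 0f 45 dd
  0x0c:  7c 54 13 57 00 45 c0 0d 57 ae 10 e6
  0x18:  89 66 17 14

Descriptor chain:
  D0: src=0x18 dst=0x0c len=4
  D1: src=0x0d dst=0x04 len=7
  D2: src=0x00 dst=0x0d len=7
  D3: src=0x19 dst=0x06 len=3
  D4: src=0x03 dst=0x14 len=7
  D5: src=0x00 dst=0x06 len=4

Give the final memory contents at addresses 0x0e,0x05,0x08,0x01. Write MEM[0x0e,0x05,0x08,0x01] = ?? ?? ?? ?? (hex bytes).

  after D0: wrote 4B at 0x0c = 89661714
  after D1: wrote 7B at 0x04 = 6617140045c00d
  after D2: wrote 7B at 0x0d = 53c8ee21661714
  after D3: wrote 3B at 0x06 = 661714
  after D4: wrote 7B at 0x14 = 216617661714c0
  after D5: wrote 4B at 0x06 = 53c8ee21
query mem[0x0e]=0xc8, mem[0x05]=0x17, mem[0x08]=0xee, mem[0x01]=0xc8

MEM[0x0e,0x05,0x08,0x01] = c8 17 ee c8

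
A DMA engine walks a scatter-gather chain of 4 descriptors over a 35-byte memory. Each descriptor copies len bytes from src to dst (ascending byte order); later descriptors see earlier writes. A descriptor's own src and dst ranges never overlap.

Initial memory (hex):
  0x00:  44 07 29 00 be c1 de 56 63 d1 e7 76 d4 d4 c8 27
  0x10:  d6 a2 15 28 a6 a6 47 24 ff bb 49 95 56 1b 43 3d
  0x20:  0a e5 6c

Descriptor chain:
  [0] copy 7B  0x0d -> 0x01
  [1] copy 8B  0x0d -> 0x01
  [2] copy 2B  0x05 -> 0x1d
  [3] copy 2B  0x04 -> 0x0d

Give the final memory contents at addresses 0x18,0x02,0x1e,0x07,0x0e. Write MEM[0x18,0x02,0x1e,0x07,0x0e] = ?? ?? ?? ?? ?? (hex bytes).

MEM[0x18,0x02,0x1e,0x07,0x0e] = ff c8 15 28 a2

  after D0: wrote 7B at 0x01 = d4c827d6a21528
  after D1: wrote 8B at 0x01 = d4c827d6a21528a6
  after D2: wrote 2B at 0x1d = a215
  after D3: wrote 2B at 0x0d = d6a2
query mem[0x18]=0xff, mem[0x02]=0xc8, mem[0x1e]=0x15, mem[0x07]=0x28, mem[0x0e]=0xa2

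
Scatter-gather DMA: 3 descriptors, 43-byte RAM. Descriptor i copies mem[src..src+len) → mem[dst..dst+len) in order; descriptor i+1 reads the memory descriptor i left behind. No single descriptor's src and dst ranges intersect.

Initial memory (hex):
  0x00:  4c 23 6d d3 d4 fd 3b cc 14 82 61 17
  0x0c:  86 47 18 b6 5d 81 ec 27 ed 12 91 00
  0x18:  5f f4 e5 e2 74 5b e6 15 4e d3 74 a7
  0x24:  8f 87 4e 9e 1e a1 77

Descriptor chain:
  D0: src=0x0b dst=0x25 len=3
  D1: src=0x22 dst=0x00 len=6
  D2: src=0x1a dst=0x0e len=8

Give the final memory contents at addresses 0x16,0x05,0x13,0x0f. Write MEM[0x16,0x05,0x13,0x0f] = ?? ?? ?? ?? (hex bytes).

#0 dst[0x25+3] := {0x17,0x86,0x47}
#1 dst[0x00+6] := {0x74,0xa7,0x8f,0x17,0x86,0x47}
#2 dst[0x0e+8] := {0xe5,0xe2,0x74,0x5b,0xe6,0x15,0x4e,0xd3}
query mem[0x16]=0x91, mem[0x05]=0x47, mem[0x13]=0x15, mem[0x0f]=0xe2

MEM[0x16,0x05,0x13,0x0f] = 91 47 15 e2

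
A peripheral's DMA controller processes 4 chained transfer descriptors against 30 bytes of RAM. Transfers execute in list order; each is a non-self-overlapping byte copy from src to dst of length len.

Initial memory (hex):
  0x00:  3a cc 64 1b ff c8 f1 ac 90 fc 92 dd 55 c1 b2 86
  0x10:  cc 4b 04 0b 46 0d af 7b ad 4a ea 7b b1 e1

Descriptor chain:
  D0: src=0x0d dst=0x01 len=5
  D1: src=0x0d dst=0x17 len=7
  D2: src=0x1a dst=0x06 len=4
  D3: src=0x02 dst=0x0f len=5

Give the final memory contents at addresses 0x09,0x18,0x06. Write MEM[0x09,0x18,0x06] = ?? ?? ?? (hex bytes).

[0] 0x0d->0x01 len=5 : c1 b2 86 cc 4b
[1] 0x0d->0x17 len=7 : c1 b2 86 cc 4b 04 0b
[2] 0x1a->0x06 len=4 : cc 4b 04 0b
[3] 0x02->0x0f len=5 : b2 86 cc 4b cc
query mem[0x09]=0x0b, mem[0x18]=0xb2, mem[0x06]=0xcc

MEM[0x09,0x18,0x06] = 0b b2 cc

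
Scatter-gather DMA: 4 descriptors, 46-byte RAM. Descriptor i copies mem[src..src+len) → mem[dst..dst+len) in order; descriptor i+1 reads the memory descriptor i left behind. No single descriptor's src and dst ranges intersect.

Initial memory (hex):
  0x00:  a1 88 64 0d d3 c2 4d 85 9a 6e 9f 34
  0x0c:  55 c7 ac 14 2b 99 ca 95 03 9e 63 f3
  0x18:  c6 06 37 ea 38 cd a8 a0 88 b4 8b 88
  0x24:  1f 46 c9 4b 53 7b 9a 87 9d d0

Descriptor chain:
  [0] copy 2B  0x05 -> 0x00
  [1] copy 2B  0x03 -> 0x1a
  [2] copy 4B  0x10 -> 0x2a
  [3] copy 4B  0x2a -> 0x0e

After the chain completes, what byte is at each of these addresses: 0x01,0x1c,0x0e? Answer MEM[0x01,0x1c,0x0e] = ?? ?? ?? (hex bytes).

  after D0: wrote 2B at 0x00 = c24d
  after D1: wrote 2B at 0x1a = 0dd3
  after D2: wrote 4B at 0x2a = 2b99ca95
  after D3: wrote 4B at 0x0e = 2b99ca95
query mem[0x01]=0x4d, mem[0x1c]=0x38, mem[0x0e]=0x2b

MEM[0x01,0x1c,0x0e] = 4d 38 2b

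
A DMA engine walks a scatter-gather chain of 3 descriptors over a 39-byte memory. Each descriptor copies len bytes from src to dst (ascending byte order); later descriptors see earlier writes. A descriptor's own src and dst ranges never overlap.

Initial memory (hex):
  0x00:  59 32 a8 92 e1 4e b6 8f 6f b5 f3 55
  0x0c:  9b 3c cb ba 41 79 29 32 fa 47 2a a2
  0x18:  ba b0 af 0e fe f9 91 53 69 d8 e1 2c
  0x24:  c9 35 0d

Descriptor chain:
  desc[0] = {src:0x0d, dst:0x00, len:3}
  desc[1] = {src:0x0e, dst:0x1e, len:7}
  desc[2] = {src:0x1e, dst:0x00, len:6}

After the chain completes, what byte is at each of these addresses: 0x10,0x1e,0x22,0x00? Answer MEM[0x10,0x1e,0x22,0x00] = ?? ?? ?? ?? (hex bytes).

MEM[0x10,0x1e,0x22,0x00] = 41 cb 29 cb

  after D0: wrote 3B at 0x00 = 3ccbba
  after D1: wrote 7B at 0x1e = cbba41792932fa
  after D2: wrote 6B at 0x00 = cbba41792932
query mem[0x10]=0x41, mem[0x1e]=0xcb, mem[0x22]=0x29, mem[0x00]=0xcb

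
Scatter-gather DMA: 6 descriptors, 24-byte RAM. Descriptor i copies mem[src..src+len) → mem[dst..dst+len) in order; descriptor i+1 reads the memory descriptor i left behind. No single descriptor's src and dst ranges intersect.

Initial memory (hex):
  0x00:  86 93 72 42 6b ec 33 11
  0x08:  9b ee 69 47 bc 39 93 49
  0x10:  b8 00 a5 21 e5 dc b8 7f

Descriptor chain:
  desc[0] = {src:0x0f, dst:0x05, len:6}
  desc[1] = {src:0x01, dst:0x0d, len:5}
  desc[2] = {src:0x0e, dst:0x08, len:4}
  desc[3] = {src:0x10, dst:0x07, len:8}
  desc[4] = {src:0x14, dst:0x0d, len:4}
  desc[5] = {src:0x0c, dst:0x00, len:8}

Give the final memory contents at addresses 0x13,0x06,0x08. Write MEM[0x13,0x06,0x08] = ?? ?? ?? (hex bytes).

  after D0: wrote 6B at 0x05 = 49b800a521e5
  after D1: wrote 5B at 0x0d = 9372426b49
  after D2: wrote 4B at 0x08 = 72426b49
  after D3: wrote 8B at 0x07 = 6b49a521e5dcb87f
  after D4: wrote 4B at 0x0d = e5dcb87f
  after D5: wrote 8B at 0x00 = dce5dcb87f49a521
query mem[0x13]=0x21, mem[0x06]=0xa5, mem[0x08]=0x49

MEM[0x13,0x06,0x08] = 21 a5 49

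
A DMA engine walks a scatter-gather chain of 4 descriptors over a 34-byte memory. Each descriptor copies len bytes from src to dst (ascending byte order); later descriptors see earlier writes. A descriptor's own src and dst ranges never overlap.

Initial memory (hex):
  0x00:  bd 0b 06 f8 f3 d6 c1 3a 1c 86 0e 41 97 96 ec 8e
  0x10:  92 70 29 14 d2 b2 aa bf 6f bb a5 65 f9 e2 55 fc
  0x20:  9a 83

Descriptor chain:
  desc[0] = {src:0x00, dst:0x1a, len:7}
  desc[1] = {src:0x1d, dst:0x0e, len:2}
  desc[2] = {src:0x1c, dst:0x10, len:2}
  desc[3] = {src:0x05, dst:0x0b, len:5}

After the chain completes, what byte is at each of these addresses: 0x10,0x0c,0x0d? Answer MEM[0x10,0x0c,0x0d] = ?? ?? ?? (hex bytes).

[0] 0x00->0x1a len=7 : bd 0b 06 f8 f3 d6 c1
[1] 0x1d->0x0e len=2 : f8 f3
[2] 0x1c->0x10 len=2 : 06 f8
[3] 0x05->0x0b len=5 : d6 c1 3a 1c 86
query mem[0x10]=0x06, mem[0x0c]=0xc1, mem[0x0d]=0x3a

MEM[0x10,0x0c,0x0d] = 06 c1 3a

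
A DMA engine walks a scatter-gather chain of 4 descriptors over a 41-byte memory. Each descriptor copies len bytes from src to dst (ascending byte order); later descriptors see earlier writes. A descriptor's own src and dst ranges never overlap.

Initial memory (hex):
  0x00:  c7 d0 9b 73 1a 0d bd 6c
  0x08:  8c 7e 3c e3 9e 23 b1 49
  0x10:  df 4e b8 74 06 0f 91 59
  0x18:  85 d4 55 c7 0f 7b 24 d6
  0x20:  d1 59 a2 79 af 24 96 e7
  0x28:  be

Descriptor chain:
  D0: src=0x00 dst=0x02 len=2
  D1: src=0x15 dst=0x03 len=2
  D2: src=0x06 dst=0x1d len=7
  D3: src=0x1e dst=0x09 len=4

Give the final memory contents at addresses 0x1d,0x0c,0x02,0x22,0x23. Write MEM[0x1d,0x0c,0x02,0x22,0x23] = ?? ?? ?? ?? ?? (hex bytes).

[0] 0x00->0x02 len=2 : c7 d0
[1] 0x15->0x03 len=2 : 0f 91
[2] 0x06->0x1d len=7 : bd 6c 8c 7e 3c e3 9e
[3] 0x1e->0x09 len=4 : 6c 8c 7e 3c
query mem[0x1d]=0xbd, mem[0x0c]=0x3c, mem[0x02]=0xc7, mem[0x22]=0xe3, mem[0x23]=0x9e

MEM[0x1d,0x0c,0x02,0x22,0x23] = bd 3c c7 e3 9e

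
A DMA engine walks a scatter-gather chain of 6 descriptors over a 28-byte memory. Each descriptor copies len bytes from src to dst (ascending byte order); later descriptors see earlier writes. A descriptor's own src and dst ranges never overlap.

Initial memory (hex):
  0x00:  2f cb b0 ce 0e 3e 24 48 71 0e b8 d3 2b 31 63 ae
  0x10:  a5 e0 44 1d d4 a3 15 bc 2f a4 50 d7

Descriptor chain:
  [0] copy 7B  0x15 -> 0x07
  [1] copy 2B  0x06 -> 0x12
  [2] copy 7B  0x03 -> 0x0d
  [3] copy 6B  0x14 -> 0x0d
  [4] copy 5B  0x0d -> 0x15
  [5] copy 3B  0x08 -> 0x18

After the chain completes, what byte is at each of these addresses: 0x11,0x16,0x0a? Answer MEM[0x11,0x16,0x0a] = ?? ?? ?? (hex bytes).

MEM[0x11,0x16,0x0a] = 2f a3 2f

D0: mem[0x07..0x0d] <- [a3 15 bc 2f a4 50 d7]
D1: mem[0x12..0x13] <- [24 a3]
D2: mem[0x0d..0x13] <- [ce 0e 3e 24 a3 15 bc]
D3: mem[0x0d..0x12] <- [d4 a3 15 bc 2f a4]
D4: mem[0x15..0x19] <- [d4 a3 15 bc 2f]
D5: mem[0x18..0x1a] <- [15 bc 2f]
query mem[0x11]=0x2f, mem[0x16]=0xa3, mem[0x0a]=0x2f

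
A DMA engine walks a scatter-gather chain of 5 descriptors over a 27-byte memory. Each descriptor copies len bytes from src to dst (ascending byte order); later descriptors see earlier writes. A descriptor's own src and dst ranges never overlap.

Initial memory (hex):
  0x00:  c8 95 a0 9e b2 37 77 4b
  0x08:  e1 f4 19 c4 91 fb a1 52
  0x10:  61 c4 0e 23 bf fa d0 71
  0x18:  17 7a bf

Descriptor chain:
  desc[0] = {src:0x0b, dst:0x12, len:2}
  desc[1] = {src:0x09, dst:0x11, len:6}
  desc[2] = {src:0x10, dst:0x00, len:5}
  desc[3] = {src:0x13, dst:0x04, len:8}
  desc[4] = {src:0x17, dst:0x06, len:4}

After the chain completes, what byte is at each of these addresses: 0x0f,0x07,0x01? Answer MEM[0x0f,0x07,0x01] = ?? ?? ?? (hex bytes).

MEM[0x0f,0x07,0x01] = 52 17 f4

D0: mem[0x12..0x13] <- [c4 91]
D1: mem[0x11..0x16] <- [f4 19 c4 91 fb a1]
D2: mem[0x00..0x04] <- [61 f4 19 c4 91]
D3: mem[0x04..0x0b] <- [c4 91 fb a1 71 17 7a bf]
D4: mem[0x06..0x09] <- [71 17 7a bf]
query mem[0x0f]=0x52, mem[0x07]=0x17, mem[0x01]=0xf4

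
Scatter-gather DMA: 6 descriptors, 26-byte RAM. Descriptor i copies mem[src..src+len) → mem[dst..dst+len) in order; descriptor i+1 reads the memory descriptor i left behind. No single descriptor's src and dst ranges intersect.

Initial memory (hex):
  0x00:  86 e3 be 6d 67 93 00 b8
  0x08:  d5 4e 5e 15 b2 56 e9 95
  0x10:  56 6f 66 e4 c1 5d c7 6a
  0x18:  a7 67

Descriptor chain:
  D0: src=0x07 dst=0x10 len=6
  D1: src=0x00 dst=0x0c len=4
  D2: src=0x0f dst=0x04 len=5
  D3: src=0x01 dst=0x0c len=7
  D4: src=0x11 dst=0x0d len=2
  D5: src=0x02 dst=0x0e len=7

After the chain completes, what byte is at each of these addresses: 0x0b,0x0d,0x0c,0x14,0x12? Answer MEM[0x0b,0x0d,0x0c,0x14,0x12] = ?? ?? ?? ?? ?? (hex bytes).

MEM[0x0b,0x0d,0x0c,0x14,0x12] = 15 d5 e3 5e d5

#0 dst[0x10+6] := {0xb8,0xd5,0x4e,0x5e,0x15,0xb2}
#1 dst[0x0c+4] := {0x86,0xe3,0xbe,0x6d}
#2 dst[0x04+5] := {0x6d,0xb8,0xd5,0x4e,0x5e}
#3 dst[0x0c+7] := {0xe3,0xbe,0x6d,0x6d,0xb8,0xd5,0x4e}
#4 dst[0x0d+2] := {0xd5,0x4e}
#5 dst[0x0e+7] := {0xbe,0x6d,0x6d,0xb8,0xd5,0x4e,0x5e}
query mem[0x0b]=0x15, mem[0x0d]=0xd5, mem[0x0c]=0xe3, mem[0x14]=0x5e, mem[0x12]=0xd5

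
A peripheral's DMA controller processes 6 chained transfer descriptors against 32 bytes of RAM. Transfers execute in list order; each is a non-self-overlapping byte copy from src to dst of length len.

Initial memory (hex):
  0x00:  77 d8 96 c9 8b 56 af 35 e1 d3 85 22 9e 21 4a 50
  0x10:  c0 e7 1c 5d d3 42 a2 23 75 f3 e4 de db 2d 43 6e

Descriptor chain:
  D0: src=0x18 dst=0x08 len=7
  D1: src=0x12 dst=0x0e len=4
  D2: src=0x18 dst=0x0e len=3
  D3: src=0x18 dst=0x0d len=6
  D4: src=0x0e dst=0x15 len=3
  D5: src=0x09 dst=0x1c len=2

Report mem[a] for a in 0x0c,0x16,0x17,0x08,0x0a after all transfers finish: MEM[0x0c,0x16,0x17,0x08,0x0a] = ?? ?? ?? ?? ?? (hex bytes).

MEM[0x0c,0x16,0x17,0x08,0x0a] = db e4 de 75 e4

#0 dst[0x08+7] := {0x75,0xf3,0xe4,0xde,0xdb,0x2d,0x43}
#1 dst[0x0e+4] := {0x1c,0x5d,0xd3,0x42}
#2 dst[0x0e+3] := {0x75,0xf3,0xe4}
#3 dst[0x0d+6] := {0x75,0xf3,0xe4,0xde,0xdb,0x2d}
#4 dst[0x15+3] := {0xf3,0xe4,0xde}
#5 dst[0x1c+2] := {0xf3,0xe4}
query mem[0x0c]=0xdb, mem[0x16]=0xe4, mem[0x17]=0xde, mem[0x08]=0x75, mem[0x0a]=0xe4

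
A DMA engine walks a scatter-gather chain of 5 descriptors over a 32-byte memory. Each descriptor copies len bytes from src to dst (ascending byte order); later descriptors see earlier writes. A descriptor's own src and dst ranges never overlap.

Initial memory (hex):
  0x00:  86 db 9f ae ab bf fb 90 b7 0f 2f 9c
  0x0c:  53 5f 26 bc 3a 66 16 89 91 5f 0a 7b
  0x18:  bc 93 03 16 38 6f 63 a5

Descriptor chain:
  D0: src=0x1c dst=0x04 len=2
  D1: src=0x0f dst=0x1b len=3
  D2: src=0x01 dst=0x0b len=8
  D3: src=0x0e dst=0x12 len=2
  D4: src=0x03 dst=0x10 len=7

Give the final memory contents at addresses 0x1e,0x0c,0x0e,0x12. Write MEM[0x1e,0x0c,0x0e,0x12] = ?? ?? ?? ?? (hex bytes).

MEM[0x1e,0x0c,0x0e,0x12] = 63 9f 38 6f

#0 dst[0x04+2] := {0x38,0x6f}
#1 dst[0x1b+3] := {0xbc,0x3a,0x66}
#2 dst[0x0b+8] := {0xdb,0x9f,0xae,0x38,0x6f,0xfb,0x90,0xb7}
#3 dst[0x12+2] := {0x38,0x6f}
#4 dst[0x10+7] := {0xae,0x38,0x6f,0xfb,0x90,0xb7,0x0f}
query mem[0x1e]=0x63, mem[0x0c]=0x9f, mem[0x0e]=0x38, mem[0x12]=0x6f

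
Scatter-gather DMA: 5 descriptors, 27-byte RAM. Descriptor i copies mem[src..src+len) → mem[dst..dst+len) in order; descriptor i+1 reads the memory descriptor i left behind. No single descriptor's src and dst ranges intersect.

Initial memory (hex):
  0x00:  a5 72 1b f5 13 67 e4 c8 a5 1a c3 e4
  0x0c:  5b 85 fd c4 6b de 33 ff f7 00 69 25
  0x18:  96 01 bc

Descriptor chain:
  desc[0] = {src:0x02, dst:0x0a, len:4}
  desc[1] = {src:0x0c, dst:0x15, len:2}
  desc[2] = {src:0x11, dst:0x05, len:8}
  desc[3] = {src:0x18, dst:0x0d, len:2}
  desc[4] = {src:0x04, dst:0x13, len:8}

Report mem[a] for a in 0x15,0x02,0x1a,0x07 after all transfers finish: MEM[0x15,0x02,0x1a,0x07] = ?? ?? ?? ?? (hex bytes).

[0] 0x02->0x0a len=4 : 1b f5 13 67
[1] 0x0c->0x15 len=2 : 13 67
[2] 0x11->0x05 len=8 : de 33 ff f7 13 67 25 96
[3] 0x18->0x0d len=2 : 96 01
[4] 0x04->0x13 len=8 : 13 de 33 ff f7 13 67 25
query mem[0x15]=0x33, mem[0x02]=0x1b, mem[0x1a]=0x25, mem[0x07]=0xff

MEM[0x15,0x02,0x1a,0x07] = 33 1b 25 ff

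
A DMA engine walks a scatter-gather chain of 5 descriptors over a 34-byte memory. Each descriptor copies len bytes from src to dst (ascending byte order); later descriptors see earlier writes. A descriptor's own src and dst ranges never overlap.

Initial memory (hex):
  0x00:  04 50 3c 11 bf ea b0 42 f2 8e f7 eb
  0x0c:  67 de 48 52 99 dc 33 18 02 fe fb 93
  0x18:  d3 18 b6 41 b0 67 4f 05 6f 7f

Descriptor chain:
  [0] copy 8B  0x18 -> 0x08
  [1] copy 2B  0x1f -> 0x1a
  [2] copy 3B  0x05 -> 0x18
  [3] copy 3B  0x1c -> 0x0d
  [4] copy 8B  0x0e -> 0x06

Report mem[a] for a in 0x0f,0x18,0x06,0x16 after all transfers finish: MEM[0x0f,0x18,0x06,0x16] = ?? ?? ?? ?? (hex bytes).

#0 dst[0x08+8] := {0xd3,0x18,0xb6,0x41,0xb0,0x67,0x4f,0x05}
#1 dst[0x1a+2] := {0x05,0x6f}
#2 dst[0x18+3] := {0xea,0xb0,0x42}
#3 dst[0x0d+3] := {0xb0,0x67,0x4f}
#4 dst[0x06+8] := {0x67,0x4f,0x99,0xdc,0x33,0x18,0x02,0xfe}
query mem[0x0f]=0x4f, mem[0x18]=0xea, mem[0x06]=0x67, mem[0x16]=0xfb

MEM[0x0f,0x18,0x06,0x16] = 4f ea 67 fb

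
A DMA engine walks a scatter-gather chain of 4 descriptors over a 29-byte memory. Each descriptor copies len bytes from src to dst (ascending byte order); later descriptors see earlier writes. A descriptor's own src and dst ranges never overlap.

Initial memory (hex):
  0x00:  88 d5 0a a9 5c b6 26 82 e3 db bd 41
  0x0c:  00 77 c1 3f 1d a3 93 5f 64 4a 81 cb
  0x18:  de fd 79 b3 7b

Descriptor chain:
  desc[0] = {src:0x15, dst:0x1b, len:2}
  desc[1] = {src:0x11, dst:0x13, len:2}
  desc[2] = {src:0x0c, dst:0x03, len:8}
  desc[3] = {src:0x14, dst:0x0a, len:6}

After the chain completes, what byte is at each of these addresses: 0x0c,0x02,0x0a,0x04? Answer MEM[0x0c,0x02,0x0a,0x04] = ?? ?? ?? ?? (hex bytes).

  after D0: wrote 2B at 0x1b = 4a81
  after D1: wrote 2B at 0x13 = a393
  after D2: wrote 8B at 0x03 = 0077c13f1da393a3
  after D3: wrote 6B at 0x0a = 934a81cbdefd
query mem[0x0c]=0x81, mem[0x02]=0x0a, mem[0x0a]=0x93, mem[0x04]=0x77

MEM[0x0c,0x02,0x0a,0x04] = 81 0a 93 77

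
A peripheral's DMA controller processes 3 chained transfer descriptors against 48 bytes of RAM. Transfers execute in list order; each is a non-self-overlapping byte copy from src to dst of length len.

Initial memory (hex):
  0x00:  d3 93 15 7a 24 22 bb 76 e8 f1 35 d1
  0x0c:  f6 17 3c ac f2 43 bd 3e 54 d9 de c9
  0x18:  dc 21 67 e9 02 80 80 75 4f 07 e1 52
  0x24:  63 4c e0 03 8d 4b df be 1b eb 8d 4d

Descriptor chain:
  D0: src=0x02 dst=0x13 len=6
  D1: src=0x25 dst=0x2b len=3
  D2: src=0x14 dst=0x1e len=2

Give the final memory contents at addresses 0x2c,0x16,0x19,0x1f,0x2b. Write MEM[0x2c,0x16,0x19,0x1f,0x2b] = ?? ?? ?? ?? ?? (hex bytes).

MEM[0x2c,0x16,0x19,0x1f,0x2b] = e0 22 21 24 4c

[0] 0x02->0x13 len=6 : 15 7a 24 22 bb 76
[1] 0x25->0x2b len=3 : 4c e0 03
[2] 0x14->0x1e len=2 : 7a 24
query mem[0x2c]=0xe0, mem[0x16]=0x22, mem[0x19]=0x21, mem[0x1f]=0x24, mem[0x2b]=0x4c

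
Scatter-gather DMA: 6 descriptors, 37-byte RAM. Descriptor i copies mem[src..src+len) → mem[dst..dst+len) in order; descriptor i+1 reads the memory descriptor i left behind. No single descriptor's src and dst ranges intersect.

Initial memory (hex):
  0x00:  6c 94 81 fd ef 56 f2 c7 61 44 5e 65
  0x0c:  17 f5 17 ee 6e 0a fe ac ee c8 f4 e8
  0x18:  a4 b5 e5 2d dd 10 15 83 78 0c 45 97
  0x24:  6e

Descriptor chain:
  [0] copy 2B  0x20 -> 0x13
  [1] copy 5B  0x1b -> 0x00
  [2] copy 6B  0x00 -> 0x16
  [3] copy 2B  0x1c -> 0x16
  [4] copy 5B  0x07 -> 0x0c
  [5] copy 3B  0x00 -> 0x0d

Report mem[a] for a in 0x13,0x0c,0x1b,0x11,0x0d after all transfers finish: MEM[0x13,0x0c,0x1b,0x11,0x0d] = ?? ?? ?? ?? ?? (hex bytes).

D0: mem[0x13..0x14] <- [78 0c]
D1: mem[0x00..0x04] <- [2d dd 10 15 83]
D2: mem[0x16..0x1b] <- [2d dd 10 15 83 56]
D3: mem[0x16..0x17] <- [dd 10]
D4: mem[0x0c..0x10] <- [c7 61 44 5e 65]
D5: mem[0x0d..0x0f] <- [2d dd 10]
query mem[0x13]=0x78, mem[0x0c]=0xc7, mem[0x1b]=0x56, mem[0x11]=0x0a, mem[0x0d]=0x2d

MEM[0x13,0x0c,0x1b,0x11,0x0d] = 78 c7 56 0a 2d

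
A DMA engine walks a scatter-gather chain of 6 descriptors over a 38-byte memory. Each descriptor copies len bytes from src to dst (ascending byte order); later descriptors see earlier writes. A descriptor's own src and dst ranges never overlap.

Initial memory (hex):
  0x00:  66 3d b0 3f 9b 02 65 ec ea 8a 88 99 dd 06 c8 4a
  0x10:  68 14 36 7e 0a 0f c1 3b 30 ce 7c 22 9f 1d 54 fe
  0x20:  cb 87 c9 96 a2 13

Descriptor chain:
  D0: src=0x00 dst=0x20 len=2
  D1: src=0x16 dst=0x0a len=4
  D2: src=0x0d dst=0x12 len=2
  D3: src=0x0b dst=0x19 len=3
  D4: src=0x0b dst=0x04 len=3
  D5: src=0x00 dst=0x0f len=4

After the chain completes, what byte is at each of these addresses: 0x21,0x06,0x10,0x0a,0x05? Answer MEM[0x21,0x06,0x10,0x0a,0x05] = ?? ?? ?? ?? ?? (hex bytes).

MEM[0x21,0x06,0x10,0x0a,0x05] = 3d ce 3d c1 30

#0 dst[0x20+2] := {0x66,0x3d}
#1 dst[0x0a+4] := {0xc1,0x3b,0x30,0xce}
#2 dst[0x12+2] := {0xce,0xc8}
#3 dst[0x19+3] := {0x3b,0x30,0xce}
#4 dst[0x04+3] := {0x3b,0x30,0xce}
#5 dst[0x0f+4] := {0x66,0x3d,0xb0,0x3f}
query mem[0x21]=0x3d, mem[0x06]=0xce, mem[0x10]=0x3d, mem[0x0a]=0xc1, mem[0x05]=0x30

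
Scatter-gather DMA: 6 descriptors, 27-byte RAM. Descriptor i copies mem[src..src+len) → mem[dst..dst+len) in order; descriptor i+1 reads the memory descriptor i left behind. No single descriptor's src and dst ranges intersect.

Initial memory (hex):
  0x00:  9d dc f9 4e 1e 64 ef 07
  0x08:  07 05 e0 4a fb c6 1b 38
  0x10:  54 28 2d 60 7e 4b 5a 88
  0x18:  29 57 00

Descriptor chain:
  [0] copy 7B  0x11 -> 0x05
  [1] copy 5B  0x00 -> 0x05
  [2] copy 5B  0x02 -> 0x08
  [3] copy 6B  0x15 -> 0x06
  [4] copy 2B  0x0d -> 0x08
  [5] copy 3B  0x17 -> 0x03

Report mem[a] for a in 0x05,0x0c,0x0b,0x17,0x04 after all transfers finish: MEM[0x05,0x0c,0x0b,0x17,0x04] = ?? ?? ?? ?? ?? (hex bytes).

[0] 0x11->0x05 len=7 : 28 2d 60 7e 4b 5a 88
[1] 0x00->0x05 len=5 : 9d dc f9 4e 1e
[2] 0x02->0x08 len=5 : f9 4e 1e 9d dc
[3] 0x15->0x06 len=6 : 4b 5a 88 29 57 00
[4] 0x0d->0x08 len=2 : c6 1b
[5] 0x17->0x03 len=3 : 88 29 57
query mem[0x05]=0x57, mem[0x0c]=0xdc, mem[0x0b]=0x00, mem[0x17]=0x88, mem[0x04]=0x29

MEM[0x05,0x0c,0x0b,0x17,0x04] = 57 dc 00 88 29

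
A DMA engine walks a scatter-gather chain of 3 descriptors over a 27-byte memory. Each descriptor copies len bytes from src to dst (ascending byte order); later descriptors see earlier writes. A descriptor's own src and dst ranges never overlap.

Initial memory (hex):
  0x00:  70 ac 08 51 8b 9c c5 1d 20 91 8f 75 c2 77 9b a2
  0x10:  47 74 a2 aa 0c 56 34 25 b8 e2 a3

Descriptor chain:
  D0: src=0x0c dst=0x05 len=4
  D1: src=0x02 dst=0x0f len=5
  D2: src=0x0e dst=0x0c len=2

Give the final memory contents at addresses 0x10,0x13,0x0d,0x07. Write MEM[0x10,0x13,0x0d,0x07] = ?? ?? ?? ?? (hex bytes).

MEM[0x10,0x13,0x0d,0x07] = 51 77 08 9b

D0: mem[0x05..0x08] <- [c2 77 9b a2]
D1: mem[0x0f..0x13] <- [08 51 8b c2 77]
D2: mem[0x0c..0x0d] <- [9b 08]
query mem[0x10]=0x51, mem[0x13]=0x77, mem[0x0d]=0x08, mem[0x07]=0x9b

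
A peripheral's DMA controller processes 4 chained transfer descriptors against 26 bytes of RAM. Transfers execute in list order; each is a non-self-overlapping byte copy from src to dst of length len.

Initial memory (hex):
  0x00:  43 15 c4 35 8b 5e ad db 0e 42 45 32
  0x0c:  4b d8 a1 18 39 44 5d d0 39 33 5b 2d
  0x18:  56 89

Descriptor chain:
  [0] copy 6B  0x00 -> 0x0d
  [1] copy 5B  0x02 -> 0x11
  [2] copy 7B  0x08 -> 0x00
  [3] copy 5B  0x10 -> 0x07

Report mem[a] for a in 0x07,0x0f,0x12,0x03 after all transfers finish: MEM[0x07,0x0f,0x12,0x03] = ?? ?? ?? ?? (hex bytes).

MEM[0x07,0x0f,0x12,0x03] = 35 c4 35 32

#0 dst[0x0d+6] := {0x43,0x15,0xc4,0x35,0x8b,0x5e}
#1 dst[0x11+5] := {0xc4,0x35,0x8b,0x5e,0xad}
#2 dst[0x00+7] := {0x0e,0x42,0x45,0x32,0x4b,0x43,0x15}
#3 dst[0x07+5] := {0x35,0xc4,0x35,0x8b,0x5e}
query mem[0x07]=0x35, mem[0x0f]=0xc4, mem[0x12]=0x35, mem[0x03]=0x32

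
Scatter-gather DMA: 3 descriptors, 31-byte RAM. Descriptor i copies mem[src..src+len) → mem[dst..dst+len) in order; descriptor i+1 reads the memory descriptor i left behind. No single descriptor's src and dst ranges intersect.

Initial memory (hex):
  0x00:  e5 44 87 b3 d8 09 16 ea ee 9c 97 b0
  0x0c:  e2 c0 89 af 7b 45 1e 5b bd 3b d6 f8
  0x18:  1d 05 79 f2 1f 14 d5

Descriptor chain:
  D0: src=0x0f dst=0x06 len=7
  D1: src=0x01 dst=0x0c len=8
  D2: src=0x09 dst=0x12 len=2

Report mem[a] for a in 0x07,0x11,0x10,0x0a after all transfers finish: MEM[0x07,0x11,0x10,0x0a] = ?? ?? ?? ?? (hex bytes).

  after D0: wrote 7B at 0x06 = af7b451e5bbd3b
  after D1: wrote 8B at 0x0c = 4487b3d809af7b45
  after D2: wrote 2B at 0x12 = 1e5b
query mem[0x07]=0x7b, mem[0x11]=0xaf, mem[0x10]=0x09, mem[0x0a]=0x5b

MEM[0x07,0x11,0x10,0x0a] = 7b af 09 5b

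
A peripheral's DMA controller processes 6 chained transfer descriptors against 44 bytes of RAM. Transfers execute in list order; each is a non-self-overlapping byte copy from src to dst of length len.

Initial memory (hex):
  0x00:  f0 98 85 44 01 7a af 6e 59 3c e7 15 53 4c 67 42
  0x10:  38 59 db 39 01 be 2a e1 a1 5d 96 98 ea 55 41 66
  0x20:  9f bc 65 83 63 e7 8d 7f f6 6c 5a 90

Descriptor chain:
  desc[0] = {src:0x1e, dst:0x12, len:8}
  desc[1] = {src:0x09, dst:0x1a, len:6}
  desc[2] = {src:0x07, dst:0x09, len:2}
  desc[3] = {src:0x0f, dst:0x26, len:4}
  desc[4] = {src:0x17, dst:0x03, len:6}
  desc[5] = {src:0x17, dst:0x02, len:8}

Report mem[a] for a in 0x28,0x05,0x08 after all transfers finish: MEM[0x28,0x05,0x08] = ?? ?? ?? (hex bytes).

[0] 0x1e->0x12 len=8 : 41 66 9f bc 65 83 63 e7
[1] 0x09->0x1a len=6 : 3c e7 15 53 4c 67
[2] 0x07->0x09 len=2 : 6e 59
[3] 0x0f->0x26 len=4 : 42 38 59 41
[4] 0x17->0x03 len=6 : 83 63 e7 3c e7 15
[5] 0x17->0x02 len=8 : 83 63 e7 3c e7 15 53 4c
query mem[0x28]=0x59, mem[0x05]=0x3c, mem[0x08]=0x53

MEM[0x28,0x05,0x08] = 59 3c 53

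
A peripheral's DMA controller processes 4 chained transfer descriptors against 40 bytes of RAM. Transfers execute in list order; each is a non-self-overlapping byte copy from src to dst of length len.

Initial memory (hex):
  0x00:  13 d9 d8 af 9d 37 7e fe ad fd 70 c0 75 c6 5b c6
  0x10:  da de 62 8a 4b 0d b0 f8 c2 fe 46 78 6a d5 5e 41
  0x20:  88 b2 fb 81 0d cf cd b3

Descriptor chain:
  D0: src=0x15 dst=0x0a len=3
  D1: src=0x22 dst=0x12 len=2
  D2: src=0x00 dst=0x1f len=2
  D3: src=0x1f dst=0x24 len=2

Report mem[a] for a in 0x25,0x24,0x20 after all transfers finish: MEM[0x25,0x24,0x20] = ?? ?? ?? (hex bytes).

#0 dst[0x0a+3] := {0x0d,0xb0,0xf8}
#1 dst[0x12+2] := {0xfb,0x81}
#2 dst[0x1f+2] := {0x13,0xd9}
#3 dst[0x24+2] := {0x13,0xd9}
query mem[0x25]=0xd9, mem[0x24]=0x13, mem[0x20]=0xd9

MEM[0x25,0x24,0x20] = d9 13 d9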